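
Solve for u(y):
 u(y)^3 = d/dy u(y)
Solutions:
 u(y) = -sqrt(2)*sqrt(-1/(C1 + y))/2
 u(y) = sqrt(2)*sqrt(-1/(C1 + y))/2


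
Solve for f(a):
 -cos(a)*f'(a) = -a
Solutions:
 f(a) = C1 + Integral(a/cos(a), a)


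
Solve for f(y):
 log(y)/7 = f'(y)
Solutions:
 f(y) = C1 + y*log(y)/7 - y/7


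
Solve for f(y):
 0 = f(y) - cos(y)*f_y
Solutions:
 f(y) = C1*sqrt(sin(y) + 1)/sqrt(sin(y) - 1)


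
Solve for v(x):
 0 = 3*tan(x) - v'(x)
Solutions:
 v(x) = C1 - 3*log(cos(x))


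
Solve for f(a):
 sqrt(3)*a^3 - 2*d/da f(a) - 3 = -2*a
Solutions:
 f(a) = C1 + sqrt(3)*a^4/8 + a^2/2 - 3*a/2


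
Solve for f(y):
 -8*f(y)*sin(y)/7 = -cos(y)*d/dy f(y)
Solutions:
 f(y) = C1/cos(y)^(8/7)


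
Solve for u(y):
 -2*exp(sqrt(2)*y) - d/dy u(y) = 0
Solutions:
 u(y) = C1 - sqrt(2)*exp(sqrt(2)*y)


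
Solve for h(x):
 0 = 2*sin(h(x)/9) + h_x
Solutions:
 2*x + 9*log(cos(h(x)/9) - 1)/2 - 9*log(cos(h(x)/9) + 1)/2 = C1


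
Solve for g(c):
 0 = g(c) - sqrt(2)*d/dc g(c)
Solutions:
 g(c) = C1*exp(sqrt(2)*c/2)


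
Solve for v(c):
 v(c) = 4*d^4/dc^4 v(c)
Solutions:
 v(c) = C1*exp(-sqrt(2)*c/2) + C2*exp(sqrt(2)*c/2) + C3*sin(sqrt(2)*c/2) + C4*cos(sqrt(2)*c/2)


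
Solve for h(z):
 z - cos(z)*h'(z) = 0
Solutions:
 h(z) = C1 + Integral(z/cos(z), z)


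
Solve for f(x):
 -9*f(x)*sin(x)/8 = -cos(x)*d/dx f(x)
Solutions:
 f(x) = C1/cos(x)^(9/8)


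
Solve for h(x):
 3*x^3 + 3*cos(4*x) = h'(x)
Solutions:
 h(x) = C1 + 3*x^4/4 + 3*sin(4*x)/4


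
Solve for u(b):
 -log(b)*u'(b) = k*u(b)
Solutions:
 u(b) = C1*exp(-k*li(b))


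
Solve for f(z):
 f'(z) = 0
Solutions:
 f(z) = C1


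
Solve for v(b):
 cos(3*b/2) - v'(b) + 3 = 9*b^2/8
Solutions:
 v(b) = C1 - 3*b^3/8 + 3*b + 2*sin(3*b/2)/3


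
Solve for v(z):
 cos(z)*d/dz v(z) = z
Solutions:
 v(z) = C1 + Integral(z/cos(z), z)


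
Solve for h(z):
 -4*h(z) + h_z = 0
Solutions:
 h(z) = C1*exp(4*z)


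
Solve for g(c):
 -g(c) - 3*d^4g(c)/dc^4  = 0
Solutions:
 g(c) = (C1*sin(sqrt(2)*3^(3/4)*c/6) + C2*cos(sqrt(2)*3^(3/4)*c/6))*exp(-sqrt(2)*3^(3/4)*c/6) + (C3*sin(sqrt(2)*3^(3/4)*c/6) + C4*cos(sqrt(2)*3^(3/4)*c/6))*exp(sqrt(2)*3^(3/4)*c/6)


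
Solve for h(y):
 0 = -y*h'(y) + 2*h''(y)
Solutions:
 h(y) = C1 + C2*erfi(y/2)


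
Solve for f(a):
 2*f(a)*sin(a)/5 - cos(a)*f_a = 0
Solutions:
 f(a) = C1/cos(a)^(2/5)


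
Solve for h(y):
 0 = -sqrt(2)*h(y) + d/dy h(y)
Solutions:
 h(y) = C1*exp(sqrt(2)*y)


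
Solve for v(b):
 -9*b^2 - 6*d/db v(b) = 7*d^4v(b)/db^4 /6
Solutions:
 v(b) = C1 + C4*exp(-42^(2/3)*b/7) - b^3/2 + (C2*sin(3*14^(2/3)*3^(1/6)*b/14) + C3*cos(3*14^(2/3)*3^(1/6)*b/14))*exp(42^(2/3)*b/14)


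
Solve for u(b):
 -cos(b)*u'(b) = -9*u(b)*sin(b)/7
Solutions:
 u(b) = C1/cos(b)^(9/7)


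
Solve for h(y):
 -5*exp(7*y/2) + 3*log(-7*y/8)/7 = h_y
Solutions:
 h(y) = C1 + 3*y*log(-y)/7 + 3*y*(-3*log(2) - 1 + log(7))/7 - 10*exp(7*y/2)/7


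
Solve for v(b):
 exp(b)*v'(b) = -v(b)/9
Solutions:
 v(b) = C1*exp(exp(-b)/9)


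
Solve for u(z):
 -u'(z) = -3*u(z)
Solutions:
 u(z) = C1*exp(3*z)


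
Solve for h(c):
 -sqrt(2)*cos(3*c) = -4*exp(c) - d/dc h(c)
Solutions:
 h(c) = C1 - 4*exp(c) + sqrt(2)*sin(3*c)/3


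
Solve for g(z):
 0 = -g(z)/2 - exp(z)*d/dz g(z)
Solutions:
 g(z) = C1*exp(exp(-z)/2)


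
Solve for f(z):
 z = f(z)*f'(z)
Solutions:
 f(z) = -sqrt(C1 + z^2)
 f(z) = sqrt(C1 + z^2)


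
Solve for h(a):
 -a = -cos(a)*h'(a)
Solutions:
 h(a) = C1 + Integral(a/cos(a), a)


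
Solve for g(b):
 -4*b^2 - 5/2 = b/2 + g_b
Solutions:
 g(b) = C1 - 4*b^3/3 - b^2/4 - 5*b/2


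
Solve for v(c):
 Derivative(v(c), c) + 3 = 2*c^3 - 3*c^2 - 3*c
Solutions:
 v(c) = C1 + c^4/2 - c^3 - 3*c^2/2 - 3*c


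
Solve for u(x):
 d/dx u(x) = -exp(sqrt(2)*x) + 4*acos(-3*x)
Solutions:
 u(x) = C1 + 4*x*acos(-3*x) + 4*sqrt(1 - 9*x^2)/3 - sqrt(2)*exp(sqrt(2)*x)/2


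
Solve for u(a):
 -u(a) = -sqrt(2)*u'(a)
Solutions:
 u(a) = C1*exp(sqrt(2)*a/2)


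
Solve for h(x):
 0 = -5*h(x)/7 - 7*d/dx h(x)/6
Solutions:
 h(x) = C1*exp(-30*x/49)


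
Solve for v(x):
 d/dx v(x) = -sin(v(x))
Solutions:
 v(x) = -acos((-C1 - exp(2*x))/(C1 - exp(2*x))) + 2*pi
 v(x) = acos((-C1 - exp(2*x))/(C1 - exp(2*x)))


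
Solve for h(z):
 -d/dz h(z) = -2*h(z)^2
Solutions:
 h(z) = -1/(C1 + 2*z)


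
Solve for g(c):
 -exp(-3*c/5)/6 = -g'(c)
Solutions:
 g(c) = C1 - 5*exp(-3*c/5)/18


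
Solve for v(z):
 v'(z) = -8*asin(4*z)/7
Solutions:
 v(z) = C1 - 8*z*asin(4*z)/7 - 2*sqrt(1 - 16*z^2)/7


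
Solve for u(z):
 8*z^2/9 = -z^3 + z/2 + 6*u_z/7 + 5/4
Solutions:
 u(z) = C1 + 7*z^4/24 + 28*z^3/81 - 7*z^2/24 - 35*z/24


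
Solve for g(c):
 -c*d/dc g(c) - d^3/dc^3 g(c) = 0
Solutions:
 g(c) = C1 + Integral(C2*airyai(-c) + C3*airybi(-c), c)


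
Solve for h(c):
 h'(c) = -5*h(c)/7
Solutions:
 h(c) = C1*exp(-5*c/7)


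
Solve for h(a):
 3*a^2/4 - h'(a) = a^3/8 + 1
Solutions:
 h(a) = C1 - a^4/32 + a^3/4 - a


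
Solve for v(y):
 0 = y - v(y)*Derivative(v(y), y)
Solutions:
 v(y) = -sqrt(C1 + y^2)
 v(y) = sqrt(C1 + y^2)


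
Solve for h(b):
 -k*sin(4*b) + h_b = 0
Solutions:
 h(b) = C1 - k*cos(4*b)/4


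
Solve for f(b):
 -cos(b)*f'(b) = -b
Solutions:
 f(b) = C1 + Integral(b/cos(b), b)


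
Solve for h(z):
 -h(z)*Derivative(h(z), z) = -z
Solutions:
 h(z) = -sqrt(C1 + z^2)
 h(z) = sqrt(C1 + z^2)


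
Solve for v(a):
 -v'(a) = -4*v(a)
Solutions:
 v(a) = C1*exp(4*a)


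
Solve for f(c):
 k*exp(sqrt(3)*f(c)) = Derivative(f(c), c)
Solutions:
 f(c) = sqrt(3)*(2*log(-1/(C1 + c*k)) - log(3))/6


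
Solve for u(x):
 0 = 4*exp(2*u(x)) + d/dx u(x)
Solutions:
 u(x) = log(-sqrt(-1/(C1 - 4*x))) - log(2)/2
 u(x) = log(-1/(C1 - 4*x))/2 - log(2)/2


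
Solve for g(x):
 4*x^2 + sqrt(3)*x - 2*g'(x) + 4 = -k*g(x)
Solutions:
 g(x) = C1*exp(k*x/2) - 4*x^2/k - sqrt(3)*x/k - 4/k - 16*x/k^2 - 2*sqrt(3)/k^2 - 32/k^3


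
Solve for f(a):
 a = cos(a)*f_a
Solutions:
 f(a) = C1 + Integral(a/cos(a), a)


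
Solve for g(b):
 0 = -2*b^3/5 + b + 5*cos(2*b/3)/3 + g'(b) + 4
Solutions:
 g(b) = C1 + b^4/10 - b^2/2 - 4*b - 5*sin(2*b/3)/2


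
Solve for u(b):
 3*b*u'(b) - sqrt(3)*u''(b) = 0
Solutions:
 u(b) = C1 + C2*erfi(sqrt(2)*3^(1/4)*b/2)


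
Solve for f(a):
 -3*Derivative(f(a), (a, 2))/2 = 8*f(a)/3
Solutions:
 f(a) = C1*sin(4*a/3) + C2*cos(4*a/3)


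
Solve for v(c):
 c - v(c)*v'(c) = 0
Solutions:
 v(c) = -sqrt(C1 + c^2)
 v(c) = sqrt(C1 + c^2)


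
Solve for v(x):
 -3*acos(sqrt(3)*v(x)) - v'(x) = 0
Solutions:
 Integral(1/acos(sqrt(3)*_y), (_y, v(x))) = C1 - 3*x


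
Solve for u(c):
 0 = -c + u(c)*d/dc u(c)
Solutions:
 u(c) = -sqrt(C1 + c^2)
 u(c) = sqrt(C1 + c^2)


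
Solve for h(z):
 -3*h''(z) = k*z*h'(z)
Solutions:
 h(z) = Piecewise((-sqrt(6)*sqrt(pi)*C1*erf(sqrt(6)*sqrt(k)*z/6)/(2*sqrt(k)) - C2, (k > 0) | (k < 0)), (-C1*z - C2, True))


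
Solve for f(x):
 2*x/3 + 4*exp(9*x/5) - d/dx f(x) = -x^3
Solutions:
 f(x) = C1 + x^4/4 + x^2/3 + 20*exp(9*x/5)/9


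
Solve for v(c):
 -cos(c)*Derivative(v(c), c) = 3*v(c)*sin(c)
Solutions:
 v(c) = C1*cos(c)^3


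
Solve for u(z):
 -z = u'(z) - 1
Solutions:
 u(z) = C1 - z^2/2 + z


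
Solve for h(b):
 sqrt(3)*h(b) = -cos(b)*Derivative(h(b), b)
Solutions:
 h(b) = C1*(sin(b) - 1)^(sqrt(3)/2)/(sin(b) + 1)^(sqrt(3)/2)


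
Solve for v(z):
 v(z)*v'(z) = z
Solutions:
 v(z) = -sqrt(C1 + z^2)
 v(z) = sqrt(C1 + z^2)


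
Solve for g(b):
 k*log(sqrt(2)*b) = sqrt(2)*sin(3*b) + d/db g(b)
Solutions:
 g(b) = C1 + b*k*(log(b) - 1) + b*k*log(2)/2 + sqrt(2)*cos(3*b)/3


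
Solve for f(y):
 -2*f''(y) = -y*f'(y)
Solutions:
 f(y) = C1 + C2*erfi(y/2)


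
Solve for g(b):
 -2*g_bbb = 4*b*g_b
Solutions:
 g(b) = C1 + Integral(C2*airyai(-2^(1/3)*b) + C3*airybi(-2^(1/3)*b), b)


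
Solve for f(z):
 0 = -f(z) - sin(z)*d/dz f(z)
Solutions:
 f(z) = C1*sqrt(cos(z) + 1)/sqrt(cos(z) - 1)


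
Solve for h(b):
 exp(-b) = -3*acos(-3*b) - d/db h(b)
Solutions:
 h(b) = C1 - 3*b*acos(-3*b) - sqrt(1 - 9*b^2) + exp(-b)


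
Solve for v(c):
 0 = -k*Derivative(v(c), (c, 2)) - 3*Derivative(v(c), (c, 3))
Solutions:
 v(c) = C1 + C2*c + C3*exp(-c*k/3)


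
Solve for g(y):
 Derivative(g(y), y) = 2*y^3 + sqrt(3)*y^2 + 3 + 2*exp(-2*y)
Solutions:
 g(y) = C1 + y^4/2 + sqrt(3)*y^3/3 + 3*y - exp(-2*y)


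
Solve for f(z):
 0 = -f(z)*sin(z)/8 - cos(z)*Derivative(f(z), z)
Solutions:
 f(z) = C1*cos(z)^(1/8)


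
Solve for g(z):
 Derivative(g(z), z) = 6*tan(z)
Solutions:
 g(z) = C1 - 6*log(cos(z))


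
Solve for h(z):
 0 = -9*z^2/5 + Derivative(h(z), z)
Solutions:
 h(z) = C1 + 3*z^3/5


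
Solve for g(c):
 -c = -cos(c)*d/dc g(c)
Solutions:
 g(c) = C1 + Integral(c/cos(c), c)


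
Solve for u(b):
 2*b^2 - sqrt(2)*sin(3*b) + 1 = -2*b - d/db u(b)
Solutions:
 u(b) = C1 - 2*b^3/3 - b^2 - b - sqrt(2)*cos(3*b)/3


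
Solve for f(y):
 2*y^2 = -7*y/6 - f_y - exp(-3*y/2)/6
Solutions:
 f(y) = C1 - 2*y^3/3 - 7*y^2/12 + exp(-3*y/2)/9


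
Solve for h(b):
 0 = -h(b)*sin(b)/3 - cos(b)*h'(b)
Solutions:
 h(b) = C1*cos(b)^(1/3)


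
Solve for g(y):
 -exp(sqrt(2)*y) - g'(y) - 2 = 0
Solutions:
 g(y) = C1 - 2*y - sqrt(2)*exp(sqrt(2)*y)/2


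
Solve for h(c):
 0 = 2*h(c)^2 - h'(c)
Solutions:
 h(c) = -1/(C1 + 2*c)


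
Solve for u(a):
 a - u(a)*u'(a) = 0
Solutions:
 u(a) = -sqrt(C1 + a^2)
 u(a) = sqrt(C1 + a^2)


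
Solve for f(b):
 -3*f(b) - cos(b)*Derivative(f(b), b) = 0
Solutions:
 f(b) = C1*(sin(b) - 1)^(3/2)/(sin(b) + 1)^(3/2)


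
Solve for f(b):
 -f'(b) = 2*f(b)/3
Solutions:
 f(b) = C1*exp(-2*b/3)


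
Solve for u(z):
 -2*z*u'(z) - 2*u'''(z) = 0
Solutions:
 u(z) = C1 + Integral(C2*airyai(-z) + C3*airybi(-z), z)


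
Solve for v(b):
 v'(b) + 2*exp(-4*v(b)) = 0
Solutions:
 v(b) = log(-I*(C1 - 8*b)^(1/4))
 v(b) = log(I*(C1 - 8*b)^(1/4))
 v(b) = log(-(C1 - 8*b)^(1/4))
 v(b) = log(C1 - 8*b)/4


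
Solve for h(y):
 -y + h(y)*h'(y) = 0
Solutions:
 h(y) = -sqrt(C1 + y^2)
 h(y) = sqrt(C1 + y^2)


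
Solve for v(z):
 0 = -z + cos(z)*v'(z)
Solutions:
 v(z) = C1 + Integral(z/cos(z), z)


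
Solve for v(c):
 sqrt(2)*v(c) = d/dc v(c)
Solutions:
 v(c) = C1*exp(sqrt(2)*c)


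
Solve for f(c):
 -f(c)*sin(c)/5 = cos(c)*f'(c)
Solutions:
 f(c) = C1*cos(c)^(1/5)


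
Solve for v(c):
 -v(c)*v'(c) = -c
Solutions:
 v(c) = -sqrt(C1 + c^2)
 v(c) = sqrt(C1 + c^2)


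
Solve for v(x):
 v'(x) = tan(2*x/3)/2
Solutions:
 v(x) = C1 - 3*log(cos(2*x/3))/4


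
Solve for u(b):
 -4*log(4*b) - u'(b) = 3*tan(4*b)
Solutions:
 u(b) = C1 - 4*b*log(b) - 8*b*log(2) + 4*b + 3*log(cos(4*b))/4


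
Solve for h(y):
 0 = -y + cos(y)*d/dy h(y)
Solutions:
 h(y) = C1 + Integral(y/cos(y), y)


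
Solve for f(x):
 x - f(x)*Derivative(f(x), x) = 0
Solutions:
 f(x) = -sqrt(C1 + x^2)
 f(x) = sqrt(C1 + x^2)


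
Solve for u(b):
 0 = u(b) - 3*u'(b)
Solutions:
 u(b) = C1*exp(b/3)


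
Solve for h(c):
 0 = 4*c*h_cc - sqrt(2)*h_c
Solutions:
 h(c) = C1 + C2*c^(sqrt(2)/4 + 1)


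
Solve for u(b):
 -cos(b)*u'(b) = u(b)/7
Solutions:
 u(b) = C1*(sin(b) - 1)^(1/14)/(sin(b) + 1)^(1/14)


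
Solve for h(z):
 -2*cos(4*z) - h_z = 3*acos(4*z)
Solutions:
 h(z) = C1 - 3*z*acos(4*z) + 3*sqrt(1 - 16*z^2)/4 - sin(4*z)/2


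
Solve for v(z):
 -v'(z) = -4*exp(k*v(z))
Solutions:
 v(z) = Piecewise((log(-1/(C1*k + 4*k*z))/k, Ne(k, 0)), (nan, True))
 v(z) = Piecewise((C1 + 4*z, Eq(k, 0)), (nan, True))


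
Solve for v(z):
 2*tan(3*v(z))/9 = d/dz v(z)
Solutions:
 v(z) = -asin(C1*exp(2*z/3))/3 + pi/3
 v(z) = asin(C1*exp(2*z/3))/3


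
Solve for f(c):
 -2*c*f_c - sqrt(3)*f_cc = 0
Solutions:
 f(c) = C1 + C2*erf(3^(3/4)*c/3)


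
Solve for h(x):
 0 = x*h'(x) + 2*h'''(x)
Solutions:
 h(x) = C1 + Integral(C2*airyai(-2^(2/3)*x/2) + C3*airybi(-2^(2/3)*x/2), x)


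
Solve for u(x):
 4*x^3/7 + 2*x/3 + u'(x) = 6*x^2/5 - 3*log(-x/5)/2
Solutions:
 u(x) = C1 - x^4/7 + 2*x^3/5 - x^2/3 - 3*x*log(-x)/2 + 3*x*(1 + log(5))/2


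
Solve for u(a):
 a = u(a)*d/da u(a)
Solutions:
 u(a) = -sqrt(C1 + a^2)
 u(a) = sqrt(C1 + a^2)


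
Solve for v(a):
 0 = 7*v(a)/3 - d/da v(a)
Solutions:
 v(a) = C1*exp(7*a/3)


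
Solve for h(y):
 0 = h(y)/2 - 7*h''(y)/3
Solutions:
 h(y) = C1*exp(-sqrt(42)*y/14) + C2*exp(sqrt(42)*y/14)


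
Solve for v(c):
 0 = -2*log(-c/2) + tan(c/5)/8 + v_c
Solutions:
 v(c) = C1 + 2*c*log(-c) - 2*c - 2*c*log(2) + 5*log(cos(c/5))/8


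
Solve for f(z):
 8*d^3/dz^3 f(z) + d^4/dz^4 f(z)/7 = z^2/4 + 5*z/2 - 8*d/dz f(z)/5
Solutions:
 f(z) = C1 + C2*exp(z*(-560 + 1120*10^(1/3)*7^(2/3)/(3*sqrt(188241) + 31387)^(1/3) + 10^(2/3)*7^(1/3)*(3*sqrt(188241) + 31387)^(1/3))/30)*sin(sqrt(3)*70^(1/3)*z*(-10^(1/3)*(3*sqrt(188241) + 31387)^(1/3) + 1120*7^(1/3)/(3*sqrt(188241) + 31387)^(1/3))/30) + C3*exp(z*(-560 + 1120*10^(1/3)*7^(2/3)/(3*sqrt(188241) + 31387)^(1/3) + 10^(2/3)*7^(1/3)*(3*sqrt(188241) + 31387)^(1/3))/30)*cos(sqrt(3)*70^(1/3)*z*(-10^(1/3)*(3*sqrt(188241) + 31387)^(1/3) + 1120*7^(1/3)/(3*sqrt(188241) + 31387)^(1/3))/30) + C4*exp(-z*(1120*10^(1/3)*7^(2/3)/(3*sqrt(188241) + 31387)^(1/3) + 280 + 10^(2/3)*7^(1/3)*(3*sqrt(188241) + 31387)^(1/3))/15) + 5*z^3/96 + 25*z^2/32 - 25*z/16


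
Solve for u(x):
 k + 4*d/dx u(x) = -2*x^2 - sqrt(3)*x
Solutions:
 u(x) = C1 - k*x/4 - x^3/6 - sqrt(3)*x^2/8


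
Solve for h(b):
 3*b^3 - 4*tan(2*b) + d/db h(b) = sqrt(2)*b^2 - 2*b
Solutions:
 h(b) = C1 - 3*b^4/4 + sqrt(2)*b^3/3 - b^2 - 2*log(cos(2*b))


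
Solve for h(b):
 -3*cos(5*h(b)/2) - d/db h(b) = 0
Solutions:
 h(b) = -2*asin((C1 + exp(15*b))/(C1 - exp(15*b)))/5 + 2*pi/5
 h(b) = 2*asin((C1 + exp(15*b))/(C1 - exp(15*b)))/5


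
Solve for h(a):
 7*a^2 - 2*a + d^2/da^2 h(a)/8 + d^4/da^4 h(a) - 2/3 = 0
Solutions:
 h(a) = C1 + C2*a + C3*sin(sqrt(2)*a/4) + C4*cos(sqrt(2)*a/4) - 14*a^4/3 + 8*a^3/3 + 1352*a^2/3


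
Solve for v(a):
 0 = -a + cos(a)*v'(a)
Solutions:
 v(a) = C1 + Integral(a/cos(a), a)


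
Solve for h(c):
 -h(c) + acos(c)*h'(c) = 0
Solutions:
 h(c) = C1*exp(Integral(1/acos(c), c))


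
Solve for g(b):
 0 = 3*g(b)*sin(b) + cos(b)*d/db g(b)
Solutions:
 g(b) = C1*cos(b)^3


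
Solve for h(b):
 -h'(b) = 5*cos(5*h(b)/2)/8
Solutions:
 5*b/8 - log(sin(5*h(b)/2) - 1)/5 + log(sin(5*h(b)/2) + 1)/5 = C1


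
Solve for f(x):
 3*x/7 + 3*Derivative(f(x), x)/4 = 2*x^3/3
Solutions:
 f(x) = C1 + 2*x^4/9 - 2*x^2/7


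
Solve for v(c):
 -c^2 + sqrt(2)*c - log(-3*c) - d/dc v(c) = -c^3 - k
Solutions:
 v(c) = C1 + c^4/4 - c^3/3 + sqrt(2)*c^2/2 + c*(k - log(3) + 1) - c*log(-c)


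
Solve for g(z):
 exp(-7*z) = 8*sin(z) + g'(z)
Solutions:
 g(z) = C1 + 8*cos(z) - exp(-7*z)/7


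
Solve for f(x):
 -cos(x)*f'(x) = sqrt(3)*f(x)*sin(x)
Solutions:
 f(x) = C1*cos(x)^(sqrt(3))


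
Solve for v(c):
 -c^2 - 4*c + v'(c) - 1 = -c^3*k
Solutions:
 v(c) = C1 - c^4*k/4 + c^3/3 + 2*c^2 + c


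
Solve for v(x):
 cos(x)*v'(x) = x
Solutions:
 v(x) = C1 + Integral(x/cos(x), x)


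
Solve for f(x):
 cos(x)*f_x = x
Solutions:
 f(x) = C1 + Integral(x/cos(x), x)


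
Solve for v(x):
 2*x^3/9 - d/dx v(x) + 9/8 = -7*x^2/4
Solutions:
 v(x) = C1 + x^4/18 + 7*x^3/12 + 9*x/8


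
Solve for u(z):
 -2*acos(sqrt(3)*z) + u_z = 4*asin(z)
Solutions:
 u(z) = C1 + 2*z*acos(sqrt(3)*z) + 4*z*asin(z) - 2*sqrt(3)*sqrt(1 - 3*z^2)/3 + 4*sqrt(1 - z^2)


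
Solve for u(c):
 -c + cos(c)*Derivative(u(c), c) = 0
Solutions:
 u(c) = C1 + Integral(c/cos(c), c)


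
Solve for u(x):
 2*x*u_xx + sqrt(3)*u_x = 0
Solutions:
 u(x) = C1 + C2*x^(1 - sqrt(3)/2)


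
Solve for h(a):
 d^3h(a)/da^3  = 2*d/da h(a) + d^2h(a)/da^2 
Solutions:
 h(a) = C1 + C2*exp(-a) + C3*exp(2*a)


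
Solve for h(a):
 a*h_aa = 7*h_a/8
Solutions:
 h(a) = C1 + C2*a^(15/8)


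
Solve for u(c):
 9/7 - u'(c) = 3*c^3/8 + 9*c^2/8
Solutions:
 u(c) = C1 - 3*c^4/32 - 3*c^3/8 + 9*c/7


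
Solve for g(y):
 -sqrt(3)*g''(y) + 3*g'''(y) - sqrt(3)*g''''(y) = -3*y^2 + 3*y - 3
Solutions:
 g(y) = C1 + C2*y + sqrt(3)*y^4/12 + y^3*(1 - sqrt(3)/6) + y^2*(-3 + 5*sqrt(3))/2 + (C3*sin(y/2) + C4*cos(y/2))*exp(sqrt(3)*y/2)


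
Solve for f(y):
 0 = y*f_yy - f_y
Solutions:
 f(y) = C1 + C2*y^2


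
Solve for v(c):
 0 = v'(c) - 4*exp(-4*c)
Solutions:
 v(c) = C1 - exp(-4*c)


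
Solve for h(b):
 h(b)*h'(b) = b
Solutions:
 h(b) = -sqrt(C1 + b^2)
 h(b) = sqrt(C1 + b^2)


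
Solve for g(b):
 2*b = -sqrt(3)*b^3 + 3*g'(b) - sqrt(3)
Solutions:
 g(b) = C1 + sqrt(3)*b^4/12 + b^2/3 + sqrt(3)*b/3


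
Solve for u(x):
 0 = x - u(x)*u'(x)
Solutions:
 u(x) = -sqrt(C1 + x^2)
 u(x) = sqrt(C1 + x^2)


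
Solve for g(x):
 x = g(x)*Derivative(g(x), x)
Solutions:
 g(x) = -sqrt(C1 + x^2)
 g(x) = sqrt(C1 + x^2)


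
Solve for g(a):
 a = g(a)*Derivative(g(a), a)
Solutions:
 g(a) = -sqrt(C1 + a^2)
 g(a) = sqrt(C1 + a^2)


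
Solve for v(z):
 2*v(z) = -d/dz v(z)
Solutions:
 v(z) = C1*exp(-2*z)


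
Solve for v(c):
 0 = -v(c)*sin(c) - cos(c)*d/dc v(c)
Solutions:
 v(c) = C1*cos(c)


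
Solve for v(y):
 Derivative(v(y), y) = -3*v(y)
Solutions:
 v(y) = C1*exp(-3*y)


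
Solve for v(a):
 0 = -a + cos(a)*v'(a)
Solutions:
 v(a) = C1 + Integral(a/cos(a), a)


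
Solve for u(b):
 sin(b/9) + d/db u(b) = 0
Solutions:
 u(b) = C1 + 9*cos(b/9)


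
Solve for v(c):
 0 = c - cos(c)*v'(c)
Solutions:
 v(c) = C1 + Integral(c/cos(c), c)


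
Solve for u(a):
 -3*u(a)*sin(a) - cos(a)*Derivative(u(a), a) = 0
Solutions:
 u(a) = C1*cos(a)^3


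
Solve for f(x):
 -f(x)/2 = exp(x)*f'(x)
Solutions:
 f(x) = C1*exp(exp(-x)/2)


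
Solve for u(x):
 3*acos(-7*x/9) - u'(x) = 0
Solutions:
 u(x) = C1 + 3*x*acos(-7*x/9) + 3*sqrt(81 - 49*x^2)/7


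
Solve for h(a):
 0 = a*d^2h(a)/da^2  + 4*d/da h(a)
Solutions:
 h(a) = C1 + C2/a^3


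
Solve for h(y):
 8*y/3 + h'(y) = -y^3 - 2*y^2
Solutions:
 h(y) = C1 - y^4/4 - 2*y^3/3 - 4*y^2/3


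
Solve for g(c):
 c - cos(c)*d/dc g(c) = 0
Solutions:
 g(c) = C1 + Integral(c/cos(c), c)


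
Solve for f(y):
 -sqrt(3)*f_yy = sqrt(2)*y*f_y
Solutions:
 f(y) = C1 + C2*erf(6^(3/4)*y/6)


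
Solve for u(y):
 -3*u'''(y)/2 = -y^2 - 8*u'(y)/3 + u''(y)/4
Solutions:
 u(y) = C1 + C2*exp(y*(-1 + sqrt(257))/12) + C3*exp(-y*(1 + sqrt(257))/12) - y^3/8 - 9*y^2/256 - 1755*y/4096


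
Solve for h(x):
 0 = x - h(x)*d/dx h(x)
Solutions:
 h(x) = -sqrt(C1 + x^2)
 h(x) = sqrt(C1 + x^2)


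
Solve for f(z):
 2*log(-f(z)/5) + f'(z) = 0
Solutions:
 Integral(1/(log(-_y) - log(5)), (_y, f(z)))/2 = C1 - z


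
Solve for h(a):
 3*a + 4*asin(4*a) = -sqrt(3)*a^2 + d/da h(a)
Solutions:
 h(a) = C1 + sqrt(3)*a^3/3 + 3*a^2/2 + 4*a*asin(4*a) + sqrt(1 - 16*a^2)


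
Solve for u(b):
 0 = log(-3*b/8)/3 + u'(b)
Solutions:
 u(b) = C1 - b*log(-b)/3 + b*(-log(3)/3 + 1/3 + log(2))


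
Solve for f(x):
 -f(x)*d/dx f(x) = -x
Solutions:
 f(x) = -sqrt(C1 + x^2)
 f(x) = sqrt(C1 + x^2)


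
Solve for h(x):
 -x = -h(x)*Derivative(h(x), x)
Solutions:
 h(x) = -sqrt(C1 + x^2)
 h(x) = sqrt(C1 + x^2)


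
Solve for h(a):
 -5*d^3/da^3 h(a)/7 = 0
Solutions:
 h(a) = C1 + C2*a + C3*a^2


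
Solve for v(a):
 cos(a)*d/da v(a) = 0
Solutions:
 v(a) = C1


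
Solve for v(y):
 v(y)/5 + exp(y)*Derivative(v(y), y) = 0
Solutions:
 v(y) = C1*exp(exp(-y)/5)


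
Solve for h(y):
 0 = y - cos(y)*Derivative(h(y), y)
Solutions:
 h(y) = C1 + Integral(y/cos(y), y)


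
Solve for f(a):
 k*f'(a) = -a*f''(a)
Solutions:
 f(a) = C1 + a^(1 - re(k))*(C2*sin(log(a)*Abs(im(k))) + C3*cos(log(a)*im(k)))


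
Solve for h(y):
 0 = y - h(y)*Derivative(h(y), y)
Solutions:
 h(y) = -sqrt(C1 + y^2)
 h(y) = sqrt(C1 + y^2)


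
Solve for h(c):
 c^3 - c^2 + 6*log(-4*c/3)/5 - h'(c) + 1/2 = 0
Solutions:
 h(c) = C1 + c^4/4 - c^3/3 + 6*c*log(-c)/5 + c*(-12*log(3) - 7 + 24*log(2))/10


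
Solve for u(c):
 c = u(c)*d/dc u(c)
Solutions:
 u(c) = -sqrt(C1 + c^2)
 u(c) = sqrt(C1 + c^2)


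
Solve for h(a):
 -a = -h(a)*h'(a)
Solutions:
 h(a) = -sqrt(C1 + a^2)
 h(a) = sqrt(C1 + a^2)


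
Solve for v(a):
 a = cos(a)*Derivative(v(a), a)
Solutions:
 v(a) = C1 + Integral(a/cos(a), a)


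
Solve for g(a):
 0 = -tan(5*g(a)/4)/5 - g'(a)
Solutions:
 g(a) = -4*asin(C1*exp(-a/4))/5 + 4*pi/5
 g(a) = 4*asin(C1*exp(-a/4))/5


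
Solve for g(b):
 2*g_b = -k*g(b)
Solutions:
 g(b) = C1*exp(-b*k/2)


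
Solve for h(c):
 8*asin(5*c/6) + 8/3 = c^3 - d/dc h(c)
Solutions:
 h(c) = C1 + c^4/4 - 8*c*asin(5*c/6) - 8*c/3 - 8*sqrt(36 - 25*c^2)/5


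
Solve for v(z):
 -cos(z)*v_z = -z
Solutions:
 v(z) = C1 + Integral(z/cos(z), z)


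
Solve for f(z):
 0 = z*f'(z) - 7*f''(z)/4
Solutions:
 f(z) = C1 + C2*erfi(sqrt(14)*z/7)


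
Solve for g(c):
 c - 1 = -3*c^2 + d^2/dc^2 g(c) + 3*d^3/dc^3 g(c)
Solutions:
 g(c) = C1 + C2*c + C3*exp(-c/3) + c^4/4 - 17*c^3/6 + 25*c^2


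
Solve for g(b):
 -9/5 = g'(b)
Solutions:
 g(b) = C1 - 9*b/5


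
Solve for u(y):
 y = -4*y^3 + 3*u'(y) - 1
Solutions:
 u(y) = C1 + y^4/3 + y^2/6 + y/3


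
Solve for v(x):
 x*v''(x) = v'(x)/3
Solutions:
 v(x) = C1 + C2*x^(4/3)


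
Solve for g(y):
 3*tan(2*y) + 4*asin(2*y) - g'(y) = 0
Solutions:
 g(y) = C1 + 4*y*asin(2*y) + 2*sqrt(1 - 4*y^2) - 3*log(cos(2*y))/2


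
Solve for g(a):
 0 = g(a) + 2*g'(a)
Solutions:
 g(a) = C1*exp(-a/2)


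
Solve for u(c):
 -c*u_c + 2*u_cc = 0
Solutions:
 u(c) = C1 + C2*erfi(c/2)


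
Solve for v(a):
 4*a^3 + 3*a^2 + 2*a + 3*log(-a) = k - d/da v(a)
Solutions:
 v(a) = C1 - a^4 - a^3 - a^2 + a*(k + 3) - 3*a*log(-a)


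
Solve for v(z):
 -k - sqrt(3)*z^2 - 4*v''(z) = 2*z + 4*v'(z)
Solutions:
 v(z) = C1 + C2*exp(-z) - k*z/4 - sqrt(3)*z^3/12 - z^2/4 + sqrt(3)*z^2/4 - sqrt(3)*z/2 + z/2


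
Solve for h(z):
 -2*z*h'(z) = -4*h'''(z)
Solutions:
 h(z) = C1 + Integral(C2*airyai(2^(2/3)*z/2) + C3*airybi(2^(2/3)*z/2), z)


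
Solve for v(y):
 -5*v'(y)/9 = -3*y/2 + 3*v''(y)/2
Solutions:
 v(y) = C1 + C2*exp(-10*y/27) + 27*y^2/20 - 729*y/100


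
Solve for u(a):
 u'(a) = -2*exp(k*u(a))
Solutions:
 u(a) = Piecewise((log(1/(C1*k + 2*a*k))/k, Ne(k, 0)), (nan, True))
 u(a) = Piecewise((C1 - 2*a, Eq(k, 0)), (nan, True))


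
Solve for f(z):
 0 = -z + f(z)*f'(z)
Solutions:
 f(z) = -sqrt(C1 + z^2)
 f(z) = sqrt(C1 + z^2)


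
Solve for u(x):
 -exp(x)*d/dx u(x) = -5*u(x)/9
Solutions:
 u(x) = C1*exp(-5*exp(-x)/9)


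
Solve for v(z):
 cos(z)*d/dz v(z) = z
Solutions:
 v(z) = C1 + Integral(z/cos(z), z)


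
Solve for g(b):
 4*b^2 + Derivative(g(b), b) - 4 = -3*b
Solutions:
 g(b) = C1 - 4*b^3/3 - 3*b^2/2 + 4*b


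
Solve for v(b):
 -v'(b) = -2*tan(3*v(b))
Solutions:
 v(b) = -asin(C1*exp(6*b))/3 + pi/3
 v(b) = asin(C1*exp(6*b))/3


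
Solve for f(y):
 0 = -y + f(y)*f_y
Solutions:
 f(y) = -sqrt(C1 + y^2)
 f(y) = sqrt(C1 + y^2)


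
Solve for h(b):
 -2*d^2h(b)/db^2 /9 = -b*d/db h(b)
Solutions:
 h(b) = C1 + C2*erfi(3*b/2)


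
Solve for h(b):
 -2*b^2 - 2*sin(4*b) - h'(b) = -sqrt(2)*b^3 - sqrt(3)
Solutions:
 h(b) = C1 + sqrt(2)*b^4/4 - 2*b^3/3 + sqrt(3)*b + cos(4*b)/2


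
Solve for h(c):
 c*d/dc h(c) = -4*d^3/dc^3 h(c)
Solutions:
 h(c) = C1 + Integral(C2*airyai(-2^(1/3)*c/2) + C3*airybi(-2^(1/3)*c/2), c)


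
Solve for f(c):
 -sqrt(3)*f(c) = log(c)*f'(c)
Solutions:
 f(c) = C1*exp(-sqrt(3)*li(c))


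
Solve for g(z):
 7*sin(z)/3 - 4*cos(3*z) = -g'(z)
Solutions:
 g(z) = C1 + 4*sin(3*z)/3 + 7*cos(z)/3


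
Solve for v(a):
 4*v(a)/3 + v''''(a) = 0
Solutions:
 v(a) = (C1*sin(3^(3/4)*a/3) + C2*cos(3^(3/4)*a/3))*exp(-3^(3/4)*a/3) + (C3*sin(3^(3/4)*a/3) + C4*cos(3^(3/4)*a/3))*exp(3^(3/4)*a/3)


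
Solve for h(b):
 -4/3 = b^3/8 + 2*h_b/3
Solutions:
 h(b) = C1 - 3*b^4/64 - 2*b


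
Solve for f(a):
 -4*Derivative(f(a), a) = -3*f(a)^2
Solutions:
 f(a) = -4/(C1 + 3*a)


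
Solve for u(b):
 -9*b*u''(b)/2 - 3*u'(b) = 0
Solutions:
 u(b) = C1 + C2*b^(1/3)


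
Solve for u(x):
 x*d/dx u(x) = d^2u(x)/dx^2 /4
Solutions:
 u(x) = C1 + C2*erfi(sqrt(2)*x)


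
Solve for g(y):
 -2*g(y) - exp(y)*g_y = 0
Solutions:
 g(y) = C1*exp(2*exp(-y))


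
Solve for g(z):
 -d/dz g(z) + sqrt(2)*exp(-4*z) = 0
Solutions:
 g(z) = C1 - sqrt(2)*exp(-4*z)/4


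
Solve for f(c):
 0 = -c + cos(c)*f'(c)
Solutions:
 f(c) = C1 + Integral(c/cos(c), c)


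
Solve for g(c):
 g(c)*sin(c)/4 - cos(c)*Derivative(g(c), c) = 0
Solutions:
 g(c) = C1/cos(c)^(1/4)


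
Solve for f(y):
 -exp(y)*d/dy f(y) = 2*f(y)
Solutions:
 f(y) = C1*exp(2*exp(-y))


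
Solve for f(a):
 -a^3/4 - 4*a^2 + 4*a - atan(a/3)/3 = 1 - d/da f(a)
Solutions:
 f(a) = C1 + a^4/16 + 4*a^3/3 - 2*a^2 + a*atan(a/3)/3 + a - log(a^2 + 9)/2


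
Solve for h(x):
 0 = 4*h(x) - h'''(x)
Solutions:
 h(x) = C3*exp(2^(2/3)*x) + (C1*sin(2^(2/3)*sqrt(3)*x/2) + C2*cos(2^(2/3)*sqrt(3)*x/2))*exp(-2^(2/3)*x/2)


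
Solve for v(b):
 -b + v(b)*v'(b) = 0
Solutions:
 v(b) = -sqrt(C1 + b^2)
 v(b) = sqrt(C1 + b^2)


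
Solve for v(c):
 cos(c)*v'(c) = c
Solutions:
 v(c) = C1 + Integral(c/cos(c), c)


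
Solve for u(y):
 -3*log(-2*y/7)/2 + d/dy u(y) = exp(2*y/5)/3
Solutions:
 u(y) = C1 + 3*y*log(-y)/2 + 3*y*(-log(7) - 1 + log(2))/2 + 5*exp(2*y/5)/6


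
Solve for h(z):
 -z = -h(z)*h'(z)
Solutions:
 h(z) = -sqrt(C1 + z^2)
 h(z) = sqrt(C1 + z^2)


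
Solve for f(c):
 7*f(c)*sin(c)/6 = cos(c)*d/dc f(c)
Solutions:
 f(c) = C1/cos(c)^(7/6)


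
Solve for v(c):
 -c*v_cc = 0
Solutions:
 v(c) = C1 + C2*c


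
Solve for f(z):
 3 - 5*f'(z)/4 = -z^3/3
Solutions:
 f(z) = C1 + z^4/15 + 12*z/5


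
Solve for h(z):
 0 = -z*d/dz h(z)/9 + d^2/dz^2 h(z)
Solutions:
 h(z) = C1 + C2*erfi(sqrt(2)*z/6)


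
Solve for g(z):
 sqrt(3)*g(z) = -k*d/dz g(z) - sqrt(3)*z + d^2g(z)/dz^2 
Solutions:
 g(z) = C1*exp(z*(k - sqrt(k^2 + 4*sqrt(3)))/2) + C2*exp(z*(k + sqrt(k^2 + 4*sqrt(3)))/2) + sqrt(3)*k/3 - z


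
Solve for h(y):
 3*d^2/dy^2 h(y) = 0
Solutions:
 h(y) = C1 + C2*y


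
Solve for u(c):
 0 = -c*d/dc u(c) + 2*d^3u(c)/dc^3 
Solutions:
 u(c) = C1 + Integral(C2*airyai(2^(2/3)*c/2) + C3*airybi(2^(2/3)*c/2), c)


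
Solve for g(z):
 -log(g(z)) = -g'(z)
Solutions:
 li(g(z)) = C1 + z


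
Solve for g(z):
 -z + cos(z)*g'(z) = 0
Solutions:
 g(z) = C1 + Integral(z/cos(z), z)


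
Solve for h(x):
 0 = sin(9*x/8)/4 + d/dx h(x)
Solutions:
 h(x) = C1 + 2*cos(9*x/8)/9


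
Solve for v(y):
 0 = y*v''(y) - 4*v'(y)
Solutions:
 v(y) = C1 + C2*y^5


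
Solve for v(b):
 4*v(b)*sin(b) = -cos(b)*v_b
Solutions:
 v(b) = C1*cos(b)^4


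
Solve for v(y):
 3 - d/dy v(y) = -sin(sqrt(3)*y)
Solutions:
 v(y) = C1 + 3*y - sqrt(3)*cos(sqrt(3)*y)/3


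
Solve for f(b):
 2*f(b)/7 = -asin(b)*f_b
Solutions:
 f(b) = C1*exp(-2*Integral(1/asin(b), b)/7)


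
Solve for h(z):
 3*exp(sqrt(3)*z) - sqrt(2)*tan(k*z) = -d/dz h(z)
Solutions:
 h(z) = C1 + sqrt(2)*Piecewise((-log(cos(k*z))/k, Ne(k, 0)), (0, True)) - sqrt(3)*exp(sqrt(3)*z)


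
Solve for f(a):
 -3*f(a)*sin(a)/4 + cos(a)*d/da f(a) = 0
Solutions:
 f(a) = C1/cos(a)^(3/4)


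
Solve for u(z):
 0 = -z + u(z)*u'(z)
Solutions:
 u(z) = -sqrt(C1 + z^2)
 u(z) = sqrt(C1 + z^2)


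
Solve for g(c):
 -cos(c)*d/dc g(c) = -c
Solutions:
 g(c) = C1 + Integral(c/cos(c), c)


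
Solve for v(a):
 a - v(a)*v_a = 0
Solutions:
 v(a) = -sqrt(C1 + a^2)
 v(a) = sqrt(C1 + a^2)


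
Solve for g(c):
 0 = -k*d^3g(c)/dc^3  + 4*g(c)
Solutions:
 g(c) = C1*exp(2^(2/3)*c*(1/k)^(1/3)) + C2*exp(2^(2/3)*c*(-1 + sqrt(3)*I)*(1/k)^(1/3)/2) + C3*exp(-2^(2/3)*c*(1 + sqrt(3)*I)*(1/k)^(1/3)/2)


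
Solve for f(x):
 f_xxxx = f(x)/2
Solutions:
 f(x) = C1*exp(-2^(3/4)*x/2) + C2*exp(2^(3/4)*x/2) + C3*sin(2^(3/4)*x/2) + C4*cos(2^(3/4)*x/2)


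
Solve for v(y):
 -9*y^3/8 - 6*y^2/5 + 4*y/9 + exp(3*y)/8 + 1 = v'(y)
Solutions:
 v(y) = C1 - 9*y^4/32 - 2*y^3/5 + 2*y^2/9 + y + exp(3*y)/24


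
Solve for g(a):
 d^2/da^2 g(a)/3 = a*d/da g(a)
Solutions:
 g(a) = C1 + C2*erfi(sqrt(6)*a/2)


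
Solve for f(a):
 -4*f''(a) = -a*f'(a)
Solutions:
 f(a) = C1 + C2*erfi(sqrt(2)*a/4)


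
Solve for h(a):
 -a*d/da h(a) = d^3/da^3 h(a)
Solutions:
 h(a) = C1 + Integral(C2*airyai(-a) + C3*airybi(-a), a)


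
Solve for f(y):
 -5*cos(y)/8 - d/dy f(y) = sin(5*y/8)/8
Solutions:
 f(y) = C1 - 5*sin(y)/8 + cos(5*y/8)/5


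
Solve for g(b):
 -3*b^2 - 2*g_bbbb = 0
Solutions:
 g(b) = C1 + C2*b + C3*b^2 + C4*b^3 - b^6/240


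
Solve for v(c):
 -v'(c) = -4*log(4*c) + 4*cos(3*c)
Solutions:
 v(c) = C1 + 4*c*log(c) - 4*c + 8*c*log(2) - 4*sin(3*c)/3


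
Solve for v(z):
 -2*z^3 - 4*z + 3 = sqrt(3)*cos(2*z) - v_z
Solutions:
 v(z) = C1 + z^4/2 + 2*z^2 - 3*z + sqrt(3)*sin(2*z)/2


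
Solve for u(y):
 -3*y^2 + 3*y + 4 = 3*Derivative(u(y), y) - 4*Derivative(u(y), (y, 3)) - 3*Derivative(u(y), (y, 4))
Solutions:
 u(y) = C1 + C2*exp(-y*(32*2^(1/3)/(27*sqrt(473) + 601)^(1/3) + 16 + 2^(2/3)*(27*sqrt(473) + 601)^(1/3))/36)*sin(2^(1/3)*sqrt(3)*y*(-2^(1/3)*(27*sqrt(473) + 601)^(1/3) + 32/(27*sqrt(473) + 601)^(1/3))/36) + C3*exp(-y*(32*2^(1/3)/(27*sqrt(473) + 601)^(1/3) + 16 + 2^(2/3)*(27*sqrt(473) + 601)^(1/3))/36)*cos(2^(1/3)*sqrt(3)*y*(-2^(1/3)*(27*sqrt(473) + 601)^(1/3) + 32/(27*sqrt(473) + 601)^(1/3))/36) + C4*exp(y*(-8 + 32*2^(1/3)/(27*sqrt(473) + 601)^(1/3) + 2^(2/3)*(27*sqrt(473) + 601)^(1/3))/18) - y^3/3 + y^2/2 - 4*y/3


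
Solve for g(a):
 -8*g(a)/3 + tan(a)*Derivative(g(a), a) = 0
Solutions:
 g(a) = C1*sin(a)^(8/3)


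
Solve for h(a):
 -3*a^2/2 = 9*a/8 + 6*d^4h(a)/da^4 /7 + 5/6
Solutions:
 h(a) = C1 + C2*a + C3*a^2 + C4*a^3 - 7*a^6/1440 - 7*a^5/640 - 35*a^4/864


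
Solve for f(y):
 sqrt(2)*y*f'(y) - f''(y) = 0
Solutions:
 f(y) = C1 + C2*erfi(2^(3/4)*y/2)


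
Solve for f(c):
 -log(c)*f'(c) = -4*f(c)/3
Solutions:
 f(c) = C1*exp(4*li(c)/3)


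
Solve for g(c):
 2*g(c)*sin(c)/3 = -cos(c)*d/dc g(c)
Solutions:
 g(c) = C1*cos(c)^(2/3)


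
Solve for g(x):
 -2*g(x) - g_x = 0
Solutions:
 g(x) = C1*exp(-2*x)


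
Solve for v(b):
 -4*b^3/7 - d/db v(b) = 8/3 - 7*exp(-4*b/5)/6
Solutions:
 v(b) = C1 - b^4/7 - 8*b/3 - 35*exp(-4*b/5)/24


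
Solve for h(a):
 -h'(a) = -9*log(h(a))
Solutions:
 li(h(a)) = C1 + 9*a


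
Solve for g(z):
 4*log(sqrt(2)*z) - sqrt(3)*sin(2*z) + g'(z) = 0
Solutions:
 g(z) = C1 - 4*z*log(z) - 2*z*log(2) + 4*z - sqrt(3)*cos(2*z)/2


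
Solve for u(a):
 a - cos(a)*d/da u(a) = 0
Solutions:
 u(a) = C1 + Integral(a/cos(a), a)


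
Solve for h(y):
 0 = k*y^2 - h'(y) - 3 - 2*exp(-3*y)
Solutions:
 h(y) = C1 + k*y^3/3 - 3*y + 2*exp(-3*y)/3


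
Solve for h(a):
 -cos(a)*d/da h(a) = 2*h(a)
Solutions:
 h(a) = C1*(sin(a) - 1)/(sin(a) + 1)


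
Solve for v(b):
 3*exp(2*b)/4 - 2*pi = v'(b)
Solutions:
 v(b) = C1 - 2*pi*b + 3*exp(2*b)/8


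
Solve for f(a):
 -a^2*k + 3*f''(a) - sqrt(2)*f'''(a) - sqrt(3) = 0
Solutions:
 f(a) = C1 + C2*a + C3*exp(3*sqrt(2)*a/2) + a^4*k/36 + sqrt(2)*a^3*k/27 + a^2*(4*k + 9*sqrt(3))/54


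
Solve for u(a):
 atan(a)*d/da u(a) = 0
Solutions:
 u(a) = C1


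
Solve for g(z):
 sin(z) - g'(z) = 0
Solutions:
 g(z) = C1 - cos(z)


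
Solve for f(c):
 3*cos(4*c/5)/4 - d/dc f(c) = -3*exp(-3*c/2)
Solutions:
 f(c) = C1 + 15*sin(4*c/5)/16 - 2*exp(-3*c/2)


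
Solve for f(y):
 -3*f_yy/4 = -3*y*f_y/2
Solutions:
 f(y) = C1 + C2*erfi(y)


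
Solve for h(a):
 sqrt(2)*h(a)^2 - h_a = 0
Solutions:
 h(a) = -1/(C1 + sqrt(2)*a)


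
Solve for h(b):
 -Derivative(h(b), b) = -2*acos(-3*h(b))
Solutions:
 Integral(1/acos(-3*_y), (_y, h(b))) = C1 + 2*b


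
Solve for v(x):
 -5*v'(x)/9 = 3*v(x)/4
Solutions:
 v(x) = C1*exp(-27*x/20)


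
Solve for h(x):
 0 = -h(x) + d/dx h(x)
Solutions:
 h(x) = C1*exp(x)


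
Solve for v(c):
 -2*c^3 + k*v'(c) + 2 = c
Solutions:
 v(c) = C1 + c^4/(2*k) + c^2/(2*k) - 2*c/k


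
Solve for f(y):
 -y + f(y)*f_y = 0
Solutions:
 f(y) = -sqrt(C1 + y^2)
 f(y) = sqrt(C1 + y^2)


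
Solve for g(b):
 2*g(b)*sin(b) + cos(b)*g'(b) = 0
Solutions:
 g(b) = C1*cos(b)^2


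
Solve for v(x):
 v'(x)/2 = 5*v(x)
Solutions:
 v(x) = C1*exp(10*x)


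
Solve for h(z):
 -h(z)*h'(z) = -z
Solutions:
 h(z) = -sqrt(C1 + z^2)
 h(z) = sqrt(C1 + z^2)


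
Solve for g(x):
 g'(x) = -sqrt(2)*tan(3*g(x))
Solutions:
 g(x) = -asin(C1*exp(-3*sqrt(2)*x))/3 + pi/3
 g(x) = asin(C1*exp(-3*sqrt(2)*x))/3


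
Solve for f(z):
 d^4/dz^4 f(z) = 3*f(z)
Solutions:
 f(z) = C1*exp(-3^(1/4)*z) + C2*exp(3^(1/4)*z) + C3*sin(3^(1/4)*z) + C4*cos(3^(1/4)*z)


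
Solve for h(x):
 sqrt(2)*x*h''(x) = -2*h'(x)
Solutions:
 h(x) = C1 + C2*x^(1 - sqrt(2))


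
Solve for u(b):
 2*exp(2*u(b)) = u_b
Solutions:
 u(b) = log(-sqrt(-1/(C1 + 2*b))) - log(2)/2
 u(b) = log(-1/(C1 + 2*b))/2 - log(2)/2


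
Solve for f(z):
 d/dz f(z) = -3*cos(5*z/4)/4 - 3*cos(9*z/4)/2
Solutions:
 f(z) = C1 - 3*sin(5*z/4)/5 - 2*sin(9*z/4)/3


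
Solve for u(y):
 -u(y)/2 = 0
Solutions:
 u(y) = 0


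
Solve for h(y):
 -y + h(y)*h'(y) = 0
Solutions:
 h(y) = -sqrt(C1 + y^2)
 h(y) = sqrt(C1 + y^2)


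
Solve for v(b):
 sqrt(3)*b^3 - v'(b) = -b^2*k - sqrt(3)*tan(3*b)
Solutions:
 v(b) = C1 + sqrt(3)*b^4/4 + b^3*k/3 - sqrt(3)*log(cos(3*b))/3


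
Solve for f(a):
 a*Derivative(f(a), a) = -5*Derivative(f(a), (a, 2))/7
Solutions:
 f(a) = C1 + C2*erf(sqrt(70)*a/10)


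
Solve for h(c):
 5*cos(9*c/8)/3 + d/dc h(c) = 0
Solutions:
 h(c) = C1 - 40*sin(9*c/8)/27


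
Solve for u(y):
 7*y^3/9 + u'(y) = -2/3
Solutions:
 u(y) = C1 - 7*y^4/36 - 2*y/3


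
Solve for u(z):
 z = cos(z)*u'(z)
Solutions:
 u(z) = C1 + Integral(z/cos(z), z)


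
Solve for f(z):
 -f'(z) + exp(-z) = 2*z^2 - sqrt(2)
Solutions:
 f(z) = C1 - 2*z^3/3 + sqrt(2)*z - exp(-z)


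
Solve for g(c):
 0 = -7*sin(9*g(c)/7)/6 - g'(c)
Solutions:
 7*c/6 + 7*log(cos(9*g(c)/7) - 1)/18 - 7*log(cos(9*g(c)/7) + 1)/18 = C1


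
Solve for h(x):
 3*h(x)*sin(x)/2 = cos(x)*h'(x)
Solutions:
 h(x) = C1/cos(x)^(3/2)


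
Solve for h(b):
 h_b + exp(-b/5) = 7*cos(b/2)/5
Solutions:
 h(b) = C1 + 14*sin(b/2)/5 + 5*exp(-b/5)


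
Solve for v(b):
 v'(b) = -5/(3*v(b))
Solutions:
 v(b) = -sqrt(C1 - 30*b)/3
 v(b) = sqrt(C1 - 30*b)/3


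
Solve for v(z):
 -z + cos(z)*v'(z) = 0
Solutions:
 v(z) = C1 + Integral(z/cos(z), z)


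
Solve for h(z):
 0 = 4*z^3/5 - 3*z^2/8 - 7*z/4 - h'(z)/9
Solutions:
 h(z) = C1 + 9*z^4/5 - 9*z^3/8 - 63*z^2/8


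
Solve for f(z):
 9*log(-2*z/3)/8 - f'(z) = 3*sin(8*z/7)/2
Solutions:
 f(z) = C1 + 9*z*log(-z)/8 - 9*z*log(3)/8 - 9*z/8 + 9*z*log(2)/8 + 21*cos(8*z/7)/16


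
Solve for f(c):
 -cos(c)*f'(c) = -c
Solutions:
 f(c) = C1 + Integral(c/cos(c), c)


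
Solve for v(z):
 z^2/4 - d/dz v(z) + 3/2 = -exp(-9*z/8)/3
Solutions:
 v(z) = C1 + z^3/12 + 3*z/2 - 8*exp(-9*z/8)/27


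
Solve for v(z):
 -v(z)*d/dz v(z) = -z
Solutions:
 v(z) = -sqrt(C1 + z^2)
 v(z) = sqrt(C1 + z^2)


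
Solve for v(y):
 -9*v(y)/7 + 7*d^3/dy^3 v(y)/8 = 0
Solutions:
 v(y) = C3*exp(2*3^(2/3)*7^(1/3)*y/7) + (C1*sin(3*3^(1/6)*7^(1/3)*y/7) + C2*cos(3*3^(1/6)*7^(1/3)*y/7))*exp(-3^(2/3)*7^(1/3)*y/7)


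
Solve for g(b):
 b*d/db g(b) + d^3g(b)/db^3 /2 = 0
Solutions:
 g(b) = C1 + Integral(C2*airyai(-2^(1/3)*b) + C3*airybi(-2^(1/3)*b), b)


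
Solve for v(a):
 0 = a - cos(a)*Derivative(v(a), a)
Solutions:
 v(a) = C1 + Integral(a/cos(a), a)


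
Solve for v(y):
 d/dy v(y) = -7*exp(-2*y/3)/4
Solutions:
 v(y) = C1 + 21*exp(-2*y/3)/8


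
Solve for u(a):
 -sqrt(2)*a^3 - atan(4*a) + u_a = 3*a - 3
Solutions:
 u(a) = C1 + sqrt(2)*a^4/4 + 3*a^2/2 + a*atan(4*a) - 3*a - log(16*a^2 + 1)/8


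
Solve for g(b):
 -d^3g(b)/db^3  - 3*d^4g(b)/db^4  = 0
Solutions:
 g(b) = C1 + C2*b + C3*b^2 + C4*exp(-b/3)


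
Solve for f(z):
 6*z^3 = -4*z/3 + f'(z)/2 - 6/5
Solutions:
 f(z) = C1 + 3*z^4 + 4*z^2/3 + 12*z/5


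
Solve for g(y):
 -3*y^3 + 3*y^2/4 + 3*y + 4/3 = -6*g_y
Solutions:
 g(y) = C1 + y^4/8 - y^3/24 - y^2/4 - 2*y/9


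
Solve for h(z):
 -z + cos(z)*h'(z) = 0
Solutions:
 h(z) = C1 + Integral(z/cos(z), z)


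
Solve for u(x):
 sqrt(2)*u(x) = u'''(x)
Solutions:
 u(x) = C3*exp(2^(1/6)*x) + (C1*sin(2^(1/6)*sqrt(3)*x/2) + C2*cos(2^(1/6)*sqrt(3)*x/2))*exp(-2^(1/6)*x/2)


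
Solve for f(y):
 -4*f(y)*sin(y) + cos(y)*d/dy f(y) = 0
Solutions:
 f(y) = C1/cos(y)^4


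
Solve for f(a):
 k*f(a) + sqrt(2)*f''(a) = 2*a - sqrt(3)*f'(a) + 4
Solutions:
 f(a) = C1*exp(a*(sqrt(2)*sqrt(-4*sqrt(2)*k + 3) - sqrt(6))/4) + C2*exp(-a*(sqrt(2)*sqrt(-4*sqrt(2)*k + 3) + sqrt(6))/4) + 2*a/k + 4/k - 2*sqrt(3)/k^2


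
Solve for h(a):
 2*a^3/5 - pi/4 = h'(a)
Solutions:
 h(a) = C1 + a^4/10 - pi*a/4


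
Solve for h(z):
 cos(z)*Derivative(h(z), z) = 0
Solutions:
 h(z) = C1


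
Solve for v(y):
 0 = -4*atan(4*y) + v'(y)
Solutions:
 v(y) = C1 + 4*y*atan(4*y) - log(16*y^2 + 1)/2


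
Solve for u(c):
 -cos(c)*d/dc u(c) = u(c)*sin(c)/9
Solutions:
 u(c) = C1*cos(c)^(1/9)


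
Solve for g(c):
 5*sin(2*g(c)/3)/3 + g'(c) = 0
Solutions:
 5*c/3 + 3*log(cos(2*g(c)/3) - 1)/4 - 3*log(cos(2*g(c)/3) + 1)/4 = C1


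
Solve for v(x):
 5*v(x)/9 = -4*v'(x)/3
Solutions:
 v(x) = C1*exp(-5*x/12)


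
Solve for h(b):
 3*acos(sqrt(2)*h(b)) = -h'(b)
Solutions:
 Integral(1/acos(sqrt(2)*_y), (_y, h(b))) = C1 - 3*b


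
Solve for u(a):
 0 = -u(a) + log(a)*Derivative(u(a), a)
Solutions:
 u(a) = C1*exp(li(a))


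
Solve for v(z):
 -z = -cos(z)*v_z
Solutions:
 v(z) = C1 + Integral(z/cos(z), z)


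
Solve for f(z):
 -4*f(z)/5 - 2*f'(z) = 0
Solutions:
 f(z) = C1*exp(-2*z/5)


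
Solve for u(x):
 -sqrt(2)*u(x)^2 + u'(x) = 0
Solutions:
 u(x) = -1/(C1 + sqrt(2)*x)


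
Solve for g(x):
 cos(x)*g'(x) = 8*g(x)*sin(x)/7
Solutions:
 g(x) = C1/cos(x)^(8/7)


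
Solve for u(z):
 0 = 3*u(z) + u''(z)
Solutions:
 u(z) = C1*sin(sqrt(3)*z) + C2*cos(sqrt(3)*z)


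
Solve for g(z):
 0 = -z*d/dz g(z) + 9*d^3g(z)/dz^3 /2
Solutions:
 g(z) = C1 + Integral(C2*airyai(6^(1/3)*z/3) + C3*airybi(6^(1/3)*z/3), z)


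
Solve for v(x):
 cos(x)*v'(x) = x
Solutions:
 v(x) = C1 + Integral(x/cos(x), x)


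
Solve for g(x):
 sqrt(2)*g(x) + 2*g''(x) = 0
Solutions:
 g(x) = C1*sin(2^(3/4)*x/2) + C2*cos(2^(3/4)*x/2)


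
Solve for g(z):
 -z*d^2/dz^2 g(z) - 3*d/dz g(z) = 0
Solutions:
 g(z) = C1 + C2/z^2


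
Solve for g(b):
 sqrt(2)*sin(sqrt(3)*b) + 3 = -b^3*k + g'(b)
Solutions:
 g(b) = C1 + b^4*k/4 + 3*b - sqrt(6)*cos(sqrt(3)*b)/3


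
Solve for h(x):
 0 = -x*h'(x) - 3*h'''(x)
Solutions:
 h(x) = C1 + Integral(C2*airyai(-3^(2/3)*x/3) + C3*airybi(-3^(2/3)*x/3), x)


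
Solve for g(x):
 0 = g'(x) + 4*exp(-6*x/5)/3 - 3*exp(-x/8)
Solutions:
 g(x) = C1 + 10*exp(-6*x/5)/9 - 24*exp(-x/8)


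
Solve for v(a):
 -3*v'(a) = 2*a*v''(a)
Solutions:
 v(a) = C1 + C2/sqrt(a)
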